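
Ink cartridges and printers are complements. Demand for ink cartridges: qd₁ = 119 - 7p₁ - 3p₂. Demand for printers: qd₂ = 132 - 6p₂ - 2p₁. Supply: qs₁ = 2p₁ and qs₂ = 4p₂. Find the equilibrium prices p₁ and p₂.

p₁ = 397/42, p₂ = 475/42

Market 1: 119 - 7p₁ - 3p₂ = 2p₁ → 9p₁ + 3p₂ = 119.
Market 2: 10p₂ + 2p₁ = 132.
Eliminating p₂: 10×(1) − 3×(2) gives 84p₁ = 794, so p₁ = 397/42.
Back-substitute into (2): p₂ = (132 − 2×397/42) / 10 = 475/42.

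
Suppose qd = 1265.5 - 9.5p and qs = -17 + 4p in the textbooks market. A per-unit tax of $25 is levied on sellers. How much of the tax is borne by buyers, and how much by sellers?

Buyers bear 200/27, sellers bear 475/27

Pre-tax equilibrium: p* = 95, q* = 363.
Tax on sellers shifts supply to qs = -17 + 4(p − 25) = -117 + 4p.
1265.5 - 9.5p = -117 + 4p gives buyer price pb = 2765/27; sellers receive ps = 2765/27 − 25 = 2090/27.
New quantity: q = 1265.5 − 9.5(2765/27) = 7901/27.
Buyer burden = 2765/27 − 95 = 200/27; seller burden = 95 − 2090/27 = 475/27.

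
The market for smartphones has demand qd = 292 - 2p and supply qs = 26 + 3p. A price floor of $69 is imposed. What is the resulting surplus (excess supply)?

Equilibrium price would be p* = 53.2, so the floor at 69 binds.
At p = 69: qd = 154, qs = 233.
Surplus = 233 − 154 = 79.

Surplus = 79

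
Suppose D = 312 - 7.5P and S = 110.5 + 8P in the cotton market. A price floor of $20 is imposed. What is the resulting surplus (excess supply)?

Equilibrium price would be P* = 13, so the floor at 20 binds.
At P = 20: D = 162, S = 270.5.
Surplus = 270.5 − 162 = 108.5.

Surplus = 108.5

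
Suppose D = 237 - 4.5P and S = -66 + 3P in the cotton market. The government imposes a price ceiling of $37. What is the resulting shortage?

Equilibrium price would be P* = 40.4, so the ceiling at 37 binds.
At P = 37: D = 237 − 4.5(37) = 70.5, S = -66 + 3(37) = 45.
Shortage = 70.5 − 45 = 25.5.

Shortage = 25.5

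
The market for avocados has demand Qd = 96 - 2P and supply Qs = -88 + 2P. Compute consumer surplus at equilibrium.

Consumer surplus = 4

Equilibrium: 96 - 2P = -88 + 2P gives P* = 46, Q* = 4.
Demand choke price (Qd = 0): P = 48.
CS = ½(48 − 46)(4) = 4.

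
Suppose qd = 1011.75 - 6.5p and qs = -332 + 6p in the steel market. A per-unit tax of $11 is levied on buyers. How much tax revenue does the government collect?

Pre-tax equilibrium: p* = 107.5, q* = 313.
Tax on buyers shifts demand to qd = 1011.75 − 6.5(p + 11) = 940.25 - 6.5p.
940.25 - 6.5p = -332 + 6p gives seller price ps = 101.78; buyers pay pb = 101.78 + 11 = 112.78.
New quantity: q = 1011.75 − 6.5(112.78) = 278.68.
Revenue = 11 × 278.68 = 3065.48.

Tax revenue = 3065.48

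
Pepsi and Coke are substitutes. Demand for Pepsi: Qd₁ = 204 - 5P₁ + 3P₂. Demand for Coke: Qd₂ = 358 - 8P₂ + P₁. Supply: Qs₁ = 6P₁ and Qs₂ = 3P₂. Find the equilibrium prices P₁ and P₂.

Market 1: 204 - 5P₁ + 3P₂ = 6P₁ → 11P₁ - 3P₂ = 204.
Market 2: 11P₂ - P₁ = 358.
Eliminating P₂: 11×(1) + 3×(2) gives 118P₁ = 3318, so P₁ = 1659/59.
Back-substitute into (2): P₂ = (358 + 1×1659/59) / 11 = 2071/59.

P₁ = 1659/59, P₂ = 2071/59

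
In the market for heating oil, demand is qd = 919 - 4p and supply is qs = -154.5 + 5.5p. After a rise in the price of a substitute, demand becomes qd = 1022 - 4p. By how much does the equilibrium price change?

Δp = 206/19

Original equilibrium: p* = 113, q* = 467.
New equilibrium: 1022 - 4p = -154.5 + 5.5p, so 1176.5 = 9.5p and p' = 2353/19; q' = 1022 − 4(2353/19) = 10006/19.
Change in price: 2353/19 − 113 = 206/19.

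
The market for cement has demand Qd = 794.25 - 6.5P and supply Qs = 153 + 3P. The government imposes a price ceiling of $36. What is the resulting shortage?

Equilibrium price would be P* = 67.5, so the ceiling at 36 binds.
At P = 36: Qd = 794.25 − 6.5(36) = 560.25, Qs = 153 + 3(36) = 261.
Shortage = 560.25 − 261 = 299.25.

Shortage = 299.25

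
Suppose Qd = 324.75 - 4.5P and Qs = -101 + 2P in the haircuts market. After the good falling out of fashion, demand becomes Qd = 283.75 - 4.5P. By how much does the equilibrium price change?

ΔP = -82/13

Original equilibrium: P* = 65.5, Q* = 30.
New equilibrium: 283.75 - 4.5P = -101 + 2P, so 384.75 = 6.5P and P' = 1539/26; Q' = 283.75 − 4.5(1539/26) = 226/13.
Change in price: 1539/26 − 65.5 = -82/13.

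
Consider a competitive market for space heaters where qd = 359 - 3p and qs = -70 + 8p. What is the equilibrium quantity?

q* = 242

Set qd = qs: 359 - 3p = -70 + 8p.
429 = 11p, so p* = 39.
q* = 359 − 3(39) = 242.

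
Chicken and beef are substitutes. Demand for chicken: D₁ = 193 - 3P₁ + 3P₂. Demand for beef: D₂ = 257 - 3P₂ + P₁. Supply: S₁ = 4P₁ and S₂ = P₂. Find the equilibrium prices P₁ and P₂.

P₁ = 61.72, P₂ = 79.68

Market 1: 193 - 3P₁ + 3P₂ = 4P₁ → 7P₁ - 3P₂ = 193.
Market 2: 4P₂ - P₁ = 257.
Eliminating P₂: 4×(1) + 3×(2) gives 25P₁ = 1543, so P₁ = 61.72.
Back-substitute into (2): P₂ = (257 + 1×61.72) / 4 = 79.68.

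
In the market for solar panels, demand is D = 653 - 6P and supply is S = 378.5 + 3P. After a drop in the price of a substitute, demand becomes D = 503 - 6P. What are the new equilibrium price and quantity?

Original equilibrium: P* = 30.5, Q* = 470.
New equilibrium: 503 - 6P = 378.5 + 3P, so 124.5 = 9P and P' = 83/6; Q' = 503 − 6(83/6) = 420.

P' = 83/6, Q' = 420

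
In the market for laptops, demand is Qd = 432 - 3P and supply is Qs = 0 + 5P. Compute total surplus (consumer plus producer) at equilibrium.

Equilibrium: 432 - 3P = 0 + 5P gives P* = 54, Q* = 270.
Demand choke price: P = 144; supply starts at P = 0.
CS = ½(144 − 54)(270) = 12150; PS = ½(54 − 0)(270) = 7290.

Total surplus = 19440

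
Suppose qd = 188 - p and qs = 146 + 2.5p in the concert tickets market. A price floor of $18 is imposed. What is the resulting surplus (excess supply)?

Equilibrium price would be p* = 12, so the floor at 18 binds.
At p = 18: qd = 170, qs = 191.
Surplus = 191 − 170 = 21.

Surplus = 21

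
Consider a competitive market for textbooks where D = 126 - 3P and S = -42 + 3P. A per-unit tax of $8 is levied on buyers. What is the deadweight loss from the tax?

Deadweight loss = 48

Pre-tax equilibrium: P* = 28, Q* = 42.
Tax on buyers shifts demand to D = 126 − 3(P + 8) = 102 - 3P.
102 - 3P = -42 + 3P gives seller price Ps = 24; buyers pay Pb = 24 + 8 = 32.
New quantity: Q = 126 − 3(32) = 30.
DWL = ½ × 8 × (42 − 30) = 48.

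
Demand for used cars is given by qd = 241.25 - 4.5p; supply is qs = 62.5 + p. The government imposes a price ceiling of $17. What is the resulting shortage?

Equilibrium price would be p* = 32.5, so the ceiling at 17 binds.
At p = 17: qd = 241.25 − 4.5(17) = 164.75, qs = 62.5 + 1(17) = 79.5.
Shortage = 164.75 − 79.5 = 85.25.

Shortage = 85.25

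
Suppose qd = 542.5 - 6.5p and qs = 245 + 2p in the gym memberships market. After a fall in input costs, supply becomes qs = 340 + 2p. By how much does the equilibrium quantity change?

Δq = 1235/17

Original equilibrium: p* = 35, q* = 315.
New equilibrium: 542.5 - 6.5p = 340 + 2p, so 202.5 = 8.5p and p' = 405/17; q' = 542.5 − 6.5(405/17) = 6590/17.
Change in quantity: 6590/17 − 315 = 1235/17.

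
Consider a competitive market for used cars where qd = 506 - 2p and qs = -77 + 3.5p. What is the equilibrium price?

Set qd = qs: 506 - 2p = -77 + 3.5p.
583 = 5.5p, so p* = 106.
q* = 506 − 2(106) = 294.

p* = 106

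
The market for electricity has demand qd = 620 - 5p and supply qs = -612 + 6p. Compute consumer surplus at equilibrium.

Equilibrium: 620 - 5p = -612 + 6p gives p* = 112, q* = 60.
Demand choke price (qd = 0): p = 124.
CS = ½(124 − 112)(60) = 360.

Consumer surplus = 360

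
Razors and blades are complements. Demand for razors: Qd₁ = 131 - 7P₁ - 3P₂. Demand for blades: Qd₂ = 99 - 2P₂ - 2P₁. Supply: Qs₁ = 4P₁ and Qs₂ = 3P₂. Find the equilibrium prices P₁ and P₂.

P₁ = 358/49, P₂ = 827/49

Market 1: 131 - 7P₁ - 3P₂ = 4P₁ → 11P₁ + 3P₂ = 131.
Market 2: 5P₂ + 2P₁ = 99.
Eliminating P₂: 5×(1) − 3×(2) gives 49P₁ = 358, so P₁ = 358/49.
Back-substitute into (2): P₂ = (99 − 2×358/49) / 5 = 827/49.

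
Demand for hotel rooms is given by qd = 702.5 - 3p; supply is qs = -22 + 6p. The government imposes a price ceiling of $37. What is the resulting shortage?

Shortage = 391.5

Equilibrium price would be p* = 80.5, so the ceiling at 37 binds.
At p = 37: qd = 702.5 − 3(37) = 591.5, qs = -22 + 6(37) = 200.
Shortage = 591.5 − 200 = 391.5.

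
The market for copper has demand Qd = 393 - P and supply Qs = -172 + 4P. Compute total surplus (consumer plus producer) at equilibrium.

Total surplus = 49000

Equilibrium: 393 - P = -172 + 4P gives P* = 113, Q* = 280.
Demand choke price: P = 393; supply starts at P = 43.
CS = ½(393 − 113)(280) = 39200; PS = ½(113 − 43)(280) = 9800.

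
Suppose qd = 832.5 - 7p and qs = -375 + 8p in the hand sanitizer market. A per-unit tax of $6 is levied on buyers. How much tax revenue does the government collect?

Tax revenue = 1479.6

Pre-tax equilibrium: p* = 80.5, q* = 269.
Tax on buyers shifts demand to qd = 832.5 − 7(p + 6) = 790.5 - 7p.
790.5 - 7p = -375 + 8p gives seller price ps = 77.7; buyers pay pb = 77.7 + 6 = 83.7.
New quantity: q = 832.5 − 7(83.7) = 246.6.
Revenue = 6 × 246.6 = 1479.6.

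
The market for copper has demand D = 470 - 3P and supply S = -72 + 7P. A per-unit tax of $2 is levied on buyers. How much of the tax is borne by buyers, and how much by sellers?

Pre-tax equilibrium: P* = 54.2, Q* = 307.4.
Tax on buyers shifts demand to D = 470 − 3(P + 2) = 464 - 3P.
464 - 3P = -72 + 7P gives seller price Ps = 53.6; buyers pay Pb = 53.6 + 2 = 55.6.
New quantity: Q = 470 − 3(55.6) = 303.2.
Buyer burden = 55.6 − 54.2 = 1.4; seller burden = 54.2 − 53.6 = 0.6.

Buyers bear $1.4, sellers bear $0.6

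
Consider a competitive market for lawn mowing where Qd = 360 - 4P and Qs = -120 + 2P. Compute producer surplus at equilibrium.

Producer surplus = 400

Equilibrium: 360 - 4P = -120 + 2P gives P* = 80, Q* = 40.
Supply starts at P = 60 (where Qs = 0).
PS = ½(80 − 60)(40) = 400.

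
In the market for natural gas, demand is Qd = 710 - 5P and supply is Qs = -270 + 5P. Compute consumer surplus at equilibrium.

Consumer surplus = 4840

Equilibrium: 710 - 5P = -270 + 5P gives P* = 98, Q* = 220.
Demand choke price (Qd = 0): P = 142.
CS = ½(142 − 98)(220) = 4840.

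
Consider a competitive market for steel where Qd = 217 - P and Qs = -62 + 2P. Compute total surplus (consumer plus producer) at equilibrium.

Equilibrium: 217 - P = -62 + 2P gives P* = 93, Q* = 124.
Demand choke price: P = 217; supply starts at P = 31.
CS = ½(217 − 93)(124) = 7688; PS = ½(93 − 31)(124) = 3844.

Total surplus = 11532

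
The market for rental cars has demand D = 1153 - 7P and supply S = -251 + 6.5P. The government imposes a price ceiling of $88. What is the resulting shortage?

Shortage = 216

Equilibrium price would be P* = 104, so the ceiling at 88 binds.
At P = 88: D = 1153 − 7(88) = 537, S = -251 + 6.5(88) = 321.
Shortage = 537 − 321 = 216.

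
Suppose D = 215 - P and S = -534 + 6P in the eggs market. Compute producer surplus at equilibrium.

Producer surplus = 972

Equilibrium: 215 - P = -534 + 6P gives P* = 107, Q* = 108.
Supply starts at P = 89 (where S = 0).
PS = ½(107 − 89)(108) = 972.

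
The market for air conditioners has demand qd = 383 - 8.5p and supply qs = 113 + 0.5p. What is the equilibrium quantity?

Set qd = qs: 383 - 8.5p = 113 + 0.5p.
270 = 9p, so p* = 30.
q* = 383 − 8.5(30) = 128.

q* = 128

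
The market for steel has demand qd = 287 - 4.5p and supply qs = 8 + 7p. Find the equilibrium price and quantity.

Set qd = qs: 287 - 4.5p = 8 + 7p.
279 = 11.5p, so p* = 558/23.
q* = 287 − 4.5(558/23) = 4090/23.

p* = 558/23, q* = 4090/23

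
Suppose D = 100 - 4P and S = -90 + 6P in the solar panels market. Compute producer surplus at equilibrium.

Equilibrium: 100 - 4P = -90 + 6P gives P* = 19, Q* = 24.
Supply starts at P = 15 (where S = 0).
PS = ½(19 − 15)(24) = 48.

Producer surplus = 48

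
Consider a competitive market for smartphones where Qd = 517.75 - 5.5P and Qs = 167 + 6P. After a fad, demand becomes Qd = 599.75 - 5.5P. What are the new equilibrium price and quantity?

Original equilibrium: P* = 30.5, Q* = 350.
New equilibrium: 599.75 - 5.5P = 167 + 6P, so 432.75 = 11.5P and P' = 1731/46; Q' = 599.75 − 5.5(1731/46) = 9034/23.

P' = 1731/46, Q' = 9034/23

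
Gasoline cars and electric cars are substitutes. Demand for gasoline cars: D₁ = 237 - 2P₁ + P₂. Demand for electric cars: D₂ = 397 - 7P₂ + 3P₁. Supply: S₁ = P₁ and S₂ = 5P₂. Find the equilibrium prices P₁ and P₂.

Market 1: 237 - 2P₁ + P₂ = P₁ → 3P₁ - P₂ = 237.
Market 2: 12P₂ - 3P₁ = 397.
Eliminating P₂: 12×(1) + 1×(2) gives 33P₁ = 3241, so P₁ = 3241/33.
Back-substitute into (2): P₂ = (397 + 3×3241/33) / 12 = 634/11.

P₁ = 3241/33, P₂ = 634/11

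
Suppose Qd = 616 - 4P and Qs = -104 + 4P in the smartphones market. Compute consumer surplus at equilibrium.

Consumer surplus = 8192

Equilibrium: 616 - 4P = -104 + 4P gives P* = 90, Q* = 256.
Demand choke price (Qd = 0): P = 154.
CS = ½(154 − 90)(256) = 8192.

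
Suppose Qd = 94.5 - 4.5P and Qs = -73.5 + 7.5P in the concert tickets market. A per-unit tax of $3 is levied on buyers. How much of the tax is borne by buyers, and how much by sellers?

Buyers bear $1.875, sellers bear $1.125

Pre-tax equilibrium: P* = 14, Q* = 31.5.
Tax on buyers shifts demand to Qd = 94.5 − 4.5(P + 3) = 81 - 4.5P.
81 - 4.5P = -73.5 + 7.5P gives seller price Ps = 12.875; buyers pay Pb = 12.875 + 3 = 15.875.
New quantity: Q = 94.5 − 4.5(15.875) = 23.0625.
Buyer burden = 15.875 − 14 = 1.875; seller burden = 14 − 12.875 = 1.125.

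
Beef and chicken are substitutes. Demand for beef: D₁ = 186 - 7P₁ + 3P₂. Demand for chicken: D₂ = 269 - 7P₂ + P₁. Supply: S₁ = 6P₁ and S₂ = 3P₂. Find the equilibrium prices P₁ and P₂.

Market 1: 186 - 7P₁ + 3P₂ = 6P₁ → 13P₁ - 3P₂ = 186.
Market 2: 10P₂ - P₁ = 269.
Eliminating P₂: 10×(1) + 3×(2) gives 127P₁ = 2667, so P₁ = 21.
Back-substitute into (2): P₂ = (269 + 1×21) / 10 = 29.

P₁ = 21, P₂ = 29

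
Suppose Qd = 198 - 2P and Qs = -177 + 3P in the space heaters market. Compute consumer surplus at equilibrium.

Consumer surplus = 576

Equilibrium: 198 - 2P = -177 + 3P gives P* = 75, Q* = 48.
Demand choke price (Qd = 0): P = 99.
CS = ½(99 − 75)(48) = 576.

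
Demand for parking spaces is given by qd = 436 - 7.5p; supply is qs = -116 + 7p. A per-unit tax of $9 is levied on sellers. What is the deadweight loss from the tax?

Deadweight loss = 8505/58

Pre-tax equilibrium: p* = 1104/29, q* = 4364/29.
Tax on sellers shifts supply to qs = -116 + 7(p − 9) = -179 + 7p.
436 - 7.5p = -179 + 7p gives buyer price pb = 1230/29; sellers receive ps = 1230/29 − 9 = 969/29.
New quantity: q = 436 − 7.5(1230/29) = 3419/29.
DWL = ½ × 9 × (4364/29 − 3419/29) = 8505/58.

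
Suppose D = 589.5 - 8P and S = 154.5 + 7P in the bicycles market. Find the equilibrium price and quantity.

Set D = S: 589.5 - 8P = 154.5 + 7P.
435 = 15P, so P* = 29.
Q* = 589.5 − 8(29) = 357.5.

P* = 29, Q* = 357.5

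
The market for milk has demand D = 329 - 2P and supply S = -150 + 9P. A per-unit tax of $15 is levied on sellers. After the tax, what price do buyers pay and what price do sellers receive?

Buyers pay 614/11, sellers receive 449/11

Pre-tax equilibrium: P* = 479/11, Q* = 2661/11.
Tax on sellers shifts supply to S = -150 + 9(P − 15) = -285 + 9P.
329 - 2P = -285 + 9P gives buyer price Pb = 614/11; sellers receive Ps = 614/11 − 15 = 449/11.
New quantity: Q = 329 − 2(614/11) = 2391/11.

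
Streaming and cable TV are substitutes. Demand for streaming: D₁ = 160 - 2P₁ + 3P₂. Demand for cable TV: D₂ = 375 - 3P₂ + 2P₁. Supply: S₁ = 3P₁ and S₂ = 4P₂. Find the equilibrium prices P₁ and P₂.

Market 1: 160 - 2P₁ + 3P₂ = 3P₁ → 5P₁ - 3P₂ = 160.
Market 2: 7P₂ - 2P₁ = 375.
Eliminating P₂: 7×(1) + 3×(2) gives 29P₁ = 2245, so P₁ = 2245/29.
Back-substitute into (2): P₂ = (375 + 2×2245/29) / 7 = 2195/29.

P₁ = 2245/29, P₂ = 2195/29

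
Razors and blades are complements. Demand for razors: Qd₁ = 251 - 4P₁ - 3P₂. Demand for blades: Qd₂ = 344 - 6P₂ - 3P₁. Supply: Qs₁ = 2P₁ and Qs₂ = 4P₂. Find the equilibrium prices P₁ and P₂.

P₁ = 1478/51, P₂ = 437/17

Market 1: 251 - 4P₁ - 3P₂ = 2P₁ → 6P₁ + 3P₂ = 251.
Market 2: 10P₂ + 3P₁ = 344.
Eliminating P₂: 10×(1) − 3×(2) gives 51P₁ = 1478, so P₁ = 1478/51.
Back-substitute into (2): P₂ = (344 − 3×1478/51) / 10 = 437/17.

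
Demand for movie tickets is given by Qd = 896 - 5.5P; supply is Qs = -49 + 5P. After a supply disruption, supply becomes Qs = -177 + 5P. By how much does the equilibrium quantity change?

Original equilibrium: P* = 90, Q* = 401.
New equilibrium: 896 - 5.5P = -177 + 5P, so 1073 = 10.5P and P' = 2146/21; Q' = 896 − 5.5(2146/21) = 7013/21.
Change in quantity: 7013/21 − 401 = -1408/21.

ΔQ = -1408/21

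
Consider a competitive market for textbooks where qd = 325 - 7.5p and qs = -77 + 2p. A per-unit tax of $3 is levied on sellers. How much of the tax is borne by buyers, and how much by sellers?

Pre-tax equilibrium: p* = 804/19, q* = 145/19.
Tax on sellers shifts supply to qs = -77 + 2(p − 3) = -83 + 2p.
325 - 7.5p = -83 + 2p gives buyer price pb = 816/19; sellers receive ps = 816/19 − 3 = 759/19.
New quantity: q = 325 − 7.5(816/19) = 55/19.
Buyer burden = 816/19 − 804/19 = 12/19; seller burden = 804/19 − 759/19 = 45/19.

Buyers bear 12/19, sellers bear 45/19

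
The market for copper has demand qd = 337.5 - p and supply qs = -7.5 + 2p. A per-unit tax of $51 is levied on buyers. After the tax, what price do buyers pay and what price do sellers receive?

Pre-tax equilibrium: p* = 115, q* = 222.5.
Tax on buyers shifts demand to qd = 337.5 − 1(p + 51) = 286.5 - p.
286.5 - p = -7.5 + 2p gives seller price ps = 98; buyers pay pb = 98 + 51 = 149.
New quantity: q = 337.5 − 1(149) = 188.5.

Buyers pay $149, sellers receive $98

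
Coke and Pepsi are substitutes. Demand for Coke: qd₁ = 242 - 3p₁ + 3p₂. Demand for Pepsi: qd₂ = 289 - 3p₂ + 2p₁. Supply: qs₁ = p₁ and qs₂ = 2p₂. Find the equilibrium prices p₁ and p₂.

Market 1: 242 - 3p₁ + 3p₂ = p₁ → 4p₁ - 3p₂ = 242.
Market 2: 5p₂ - 2p₁ = 289.
Eliminating p₂: 5×(1) + 3×(2) gives 14p₁ = 2077, so p₁ = 2077/14.
Back-substitute into (2): p₂ = (289 + 2×2077/14) / 5 = 820/7.

p₁ = 2077/14, p₂ = 820/7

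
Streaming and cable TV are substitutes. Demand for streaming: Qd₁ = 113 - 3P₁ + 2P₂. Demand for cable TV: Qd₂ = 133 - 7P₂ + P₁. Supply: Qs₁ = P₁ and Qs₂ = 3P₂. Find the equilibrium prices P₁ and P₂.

Market 1: 113 - 3P₁ + 2P₂ = P₁ → 4P₁ - 2P₂ = 113.
Market 2: 10P₂ - P₁ = 133.
Eliminating P₂: 10×(1) + 2×(2) gives 38P₁ = 1396, so P₁ = 698/19.
Back-substitute into (2): P₂ = (133 + 1×698/19) / 10 = 645/38.

P₁ = 698/19, P₂ = 645/38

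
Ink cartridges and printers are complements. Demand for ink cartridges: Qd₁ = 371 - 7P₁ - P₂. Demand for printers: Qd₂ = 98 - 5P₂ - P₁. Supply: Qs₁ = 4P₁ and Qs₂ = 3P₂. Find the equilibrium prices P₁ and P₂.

P₁ = 2870/87, P₂ = 707/87

Market 1: 371 - 7P₁ - P₂ = 4P₁ → 11P₁ + P₂ = 371.
Market 2: 8P₂ + P₁ = 98.
Eliminating P₂: 8×(1) − 1×(2) gives 87P₁ = 2870, so P₁ = 2870/87.
Back-substitute into (2): P₂ = (98 − 1×2870/87) / 8 = 707/87.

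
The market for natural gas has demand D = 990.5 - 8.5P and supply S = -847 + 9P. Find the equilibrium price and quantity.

Set D = S: 990.5 - 8.5P = -847 + 9P.
1837.5 = 17.5P, so P* = 105.
Q* = 990.5 − 8.5(105) = 98.

P* = 105, Q* = 98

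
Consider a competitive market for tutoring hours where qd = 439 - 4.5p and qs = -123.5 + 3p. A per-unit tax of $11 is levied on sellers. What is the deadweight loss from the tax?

Pre-tax equilibrium: p* = 75, q* = 101.5.
Tax on sellers shifts supply to qs = -123.5 + 3(p − 11) = -156.5 + 3p.
439 - 4.5p = -156.5 + 3p gives buyer price pb = 79.4; sellers receive ps = 79.4 − 11 = 68.4.
New quantity: q = 439 − 4.5(79.4) = 81.7.
DWL = ½ × 11 × (101.5 − 81.7) = 108.9.

Deadweight loss = 108.9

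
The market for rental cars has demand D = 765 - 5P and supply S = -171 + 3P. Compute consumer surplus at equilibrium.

Consumer surplus = 3240

Equilibrium: 765 - 5P = -171 + 3P gives P* = 117, Q* = 180.
Demand choke price (D = 0): P = 153.
CS = ½(153 − 117)(180) = 3240.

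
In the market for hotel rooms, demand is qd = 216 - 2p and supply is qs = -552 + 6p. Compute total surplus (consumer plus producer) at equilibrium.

Total surplus = 192

Equilibrium: 216 - 2p = -552 + 6p gives p* = 96, q* = 24.
Demand choke price: p = 108; supply starts at p = 92.
CS = ½(108 − 96)(24) = 144; PS = ½(96 − 92)(24) = 48.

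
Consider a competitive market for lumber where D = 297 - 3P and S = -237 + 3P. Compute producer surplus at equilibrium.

Equilibrium: 297 - 3P = -237 + 3P gives P* = 89, Q* = 30.
Supply starts at P = 79 (where S = 0).
PS = ½(89 − 79)(30) = 150.

Producer surplus = 150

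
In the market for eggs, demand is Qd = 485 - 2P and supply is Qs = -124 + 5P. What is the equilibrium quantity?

Q* = 311

Set Qd = Qs: 485 - 2P = -124 + 5P.
609 = 7P, so P* = 87.
Q* = 485 − 2(87) = 311.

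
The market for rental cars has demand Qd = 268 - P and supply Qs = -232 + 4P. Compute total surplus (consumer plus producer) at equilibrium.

Equilibrium: 268 - P = -232 + 4P gives P* = 100, Q* = 168.
Demand choke price: P = 268; supply starts at P = 58.
CS = ½(268 − 100)(168) = 14112; PS = ½(100 − 58)(168) = 3528.

Total surplus = 17640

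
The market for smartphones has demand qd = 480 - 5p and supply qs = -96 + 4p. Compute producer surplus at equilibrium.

Producer surplus = 3200

Equilibrium: 480 - 5p = -96 + 4p gives p* = 64, q* = 160.
Supply starts at p = 24 (where qs = 0).
PS = ½(64 − 24)(160) = 3200.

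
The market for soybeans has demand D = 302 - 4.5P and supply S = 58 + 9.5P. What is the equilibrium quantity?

Q* = 1565/7

Set D = S: 302 - 4.5P = 58 + 9.5P.
244 = 14P, so P* = 122/7.
Q* = 302 − 4.5(122/7) = 1565/7.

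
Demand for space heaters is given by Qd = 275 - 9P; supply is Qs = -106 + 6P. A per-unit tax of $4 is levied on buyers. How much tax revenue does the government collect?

Pre-tax equilibrium: P* = 25.4, Q* = 46.4.
Tax on buyers shifts demand to Qd = 275 − 9(P + 4) = 239 - 9P.
239 - 9P = -106 + 6P gives seller price Ps = 23; buyers pay Pb = 23 + 4 = 27.
New quantity: Q = 275 − 9(27) = 32.
Revenue = 4 × 32 = 128.

Tax revenue = 128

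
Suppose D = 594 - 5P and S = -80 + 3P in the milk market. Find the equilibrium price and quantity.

P* = 84.25, Q* = 172.75

Set D = S: 594 - 5P = -80 + 3P.
674 = 8P, so P* = 84.25.
Q* = 594 − 5(84.25) = 172.75.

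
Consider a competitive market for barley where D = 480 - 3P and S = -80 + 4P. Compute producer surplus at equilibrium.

Producer surplus = 7200

Equilibrium: 480 - 3P = -80 + 4P gives P* = 80, Q* = 240.
Supply starts at P = 20 (where S = 0).
PS = ½(80 − 20)(240) = 7200.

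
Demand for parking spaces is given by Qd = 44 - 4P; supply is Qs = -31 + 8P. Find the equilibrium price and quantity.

Set Qd = Qs: 44 - 4P = -31 + 8P.
75 = 12P, so P* = 6.25.
Q* = 44 − 4(6.25) = 19.

P* = 6.25, Q* = 19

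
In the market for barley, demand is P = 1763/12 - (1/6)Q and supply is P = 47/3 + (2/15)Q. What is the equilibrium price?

P* = 74

Set the two price expressions equal: 1763/12 - (1/6)Q = 47/3 + (2/15)Q.
131.25 = 0.3Q, so Q* = 437.5.
P* = 1763/12 − (1/6)(437.5) = 74.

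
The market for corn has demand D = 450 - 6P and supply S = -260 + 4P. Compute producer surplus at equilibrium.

Producer surplus = 72

Equilibrium: 450 - 6P = -260 + 4P gives P* = 71, Q* = 24.
Supply starts at P = 65 (where S = 0).
PS = ½(71 − 65)(24) = 72.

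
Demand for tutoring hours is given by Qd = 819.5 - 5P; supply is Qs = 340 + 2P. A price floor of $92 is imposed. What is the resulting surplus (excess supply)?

Equilibrium price would be P* = 68.5, so the floor at 92 binds.
At P = 92: Qd = 359.5, Qs = 524.
Surplus = 524 − 359.5 = 164.5.

Surplus = 164.5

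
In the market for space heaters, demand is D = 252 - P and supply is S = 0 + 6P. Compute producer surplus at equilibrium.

Equilibrium: 252 - P = 0 + 6P gives P* = 36, Q* = 216.
Supply starts at P = 0 (where S = 0).
PS = ½(36 − 0)(216) = 3888.

Producer surplus = 3888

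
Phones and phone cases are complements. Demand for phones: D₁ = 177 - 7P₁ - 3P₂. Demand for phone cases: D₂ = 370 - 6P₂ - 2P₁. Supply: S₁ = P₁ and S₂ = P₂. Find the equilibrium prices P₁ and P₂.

P₁ = 2.58, P₂ = 52.12

Market 1: 177 - 7P₁ - 3P₂ = P₁ → 8P₁ + 3P₂ = 177.
Market 2: 7P₂ + 2P₁ = 370.
Eliminating P₂: 7×(1) − 3×(2) gives 50P₁ = 129, so P₁ = 2.58.
Back-substitute into (2): P₂ = (370 − 2×2.58) / 7 = 52.12.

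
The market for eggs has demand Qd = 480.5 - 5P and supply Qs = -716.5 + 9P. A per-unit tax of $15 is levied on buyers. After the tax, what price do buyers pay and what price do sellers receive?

Buyers pay 666/7, sellers receive 561/7

Pre-tax equilibrium: P* = 85.5, Q* = 53.
Tax on buyers shifts demand to Qd = 480.5 − 5(P + 15) = 405.5 - 5P.
405.5 - 5P = -716.5 + 9P gives seller price Ps = 561/7; buyers pay Pb = 561/7 + 15 = 666/7.
New quantity: Q = 480.5 − 5(666/7) = 67/14.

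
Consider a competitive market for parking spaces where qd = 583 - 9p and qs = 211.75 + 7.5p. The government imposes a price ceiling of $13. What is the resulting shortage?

Equilibrium price would be p* = 22.5, so the ceiling at 13 binds.
At p = 13: qd = 583 − 9(13) = 466, qs = 211.75 + 7.5(13) = 309.25.
Shortage = 466 − 309.25 = 156.75.

Shortage = 156.75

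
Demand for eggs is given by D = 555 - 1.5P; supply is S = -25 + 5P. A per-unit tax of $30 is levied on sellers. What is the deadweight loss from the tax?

Pre-tax equilibrium: P* = 1160/13, Q* = 5475/13.
Tax on sellers shifts supply to S = -25 + 5(P − 30) = -175 + 5P.
555 - 1.5P = -175 + 5P gives buyer price Pb = 1460/13; sellers receive Ps = 1460/13 − 30 = 1070/13.
New quantity: Q = 555 − 1.5(1460/13) = 5025/13.
DWL = ½ × 30 × (5475/13 − 5025/13) = 6750/13.

Deadweight loss = 6750/13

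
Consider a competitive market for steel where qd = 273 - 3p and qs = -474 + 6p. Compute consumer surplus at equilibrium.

Equilibrium: 273 - 3p = -474 + 6p gives p* = 83, q* = 24.
Demand choke price (qd = 0): p = 91.
CS = ½(91 − 83)(24) = 96.

Consumer surplus = 96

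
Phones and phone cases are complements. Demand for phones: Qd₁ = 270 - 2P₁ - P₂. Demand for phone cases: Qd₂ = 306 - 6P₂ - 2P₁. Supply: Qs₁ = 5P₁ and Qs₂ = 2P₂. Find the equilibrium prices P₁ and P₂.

P₁ = 103/3, P₂ = 89/3

Market 1: 270 - 2P₁ - P₂ = 5P₁ → 7P₁ + P₂ = 270.
Market 2: 8P₂ + 2P₁ = 306.
Eliminating P₂: 8×(1) − 1×(2) gives 54P₁ = 1854, so P₁ = 103/3.
Back-substitute into (2): P₂ = (306 − 2×103/3) / 8 = 89/3.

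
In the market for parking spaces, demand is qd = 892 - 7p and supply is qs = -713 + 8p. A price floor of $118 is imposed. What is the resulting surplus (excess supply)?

Surplus = 165

Equilibrium price would be p* = 107, so the floor at 118 binds.
At p = 118: qd = 66, qs = 231.
Surplus = 231 − 66 = 165.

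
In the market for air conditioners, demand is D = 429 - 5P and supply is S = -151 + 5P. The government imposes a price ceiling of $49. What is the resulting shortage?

Equilibrium price would be P* = 58, so the ceiling at 49 binds.
At P = 49: D = 429 − 5(49) = 184, S = -151 + 5(49) = 94.
Shortage = 184 − 94 = 90.

Shortage = 90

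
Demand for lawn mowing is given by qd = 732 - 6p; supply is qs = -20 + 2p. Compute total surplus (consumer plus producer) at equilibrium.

Total surplus = 9408

Equilibrium: 732 - 6p = -20 + 2p gives p* = 94, q* = 168.
Demand choke price: p = 122; supply starts at p = 10.
CS = ½(122 − 94)(168) = 2352; PS = ½(94 − 10)(168) = 7056.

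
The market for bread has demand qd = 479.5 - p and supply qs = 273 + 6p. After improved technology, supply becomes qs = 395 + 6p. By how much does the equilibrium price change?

Δp = -122/7

Original equilibrium: p* = 29.5, q* = 450.
New equilibrium: 479.5 - p = 395 + 6p, so 84.5 = 7p and p' = 169/14; q' = 479.5 − 1(169/14) = 3272/7.
Change in price: 169/14 − 29.5 = -122/7.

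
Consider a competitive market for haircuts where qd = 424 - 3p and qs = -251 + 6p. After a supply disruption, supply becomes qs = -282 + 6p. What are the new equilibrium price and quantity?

p' = 706/9, q' = 566/3

Original equilibrium: p* = 75, q* = 199.
New equilibrium: 424 - 3p = -282 + 6p, so 706 = 9p and p' = 706/9; q' = 424 − 3(706/9) = 566/3.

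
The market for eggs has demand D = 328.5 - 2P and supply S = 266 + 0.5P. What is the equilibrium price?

Set D = S: 328.5 - 2P = 266 + 0.5P.
62.5 = 2.5P, so P* = 25.
Q* = 328.5 − 2(25) = 278.5.

P* = 25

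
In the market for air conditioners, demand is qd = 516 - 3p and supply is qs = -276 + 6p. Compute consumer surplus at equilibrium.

Equilibrium: 516 - 3p = -276 + 6p gives p* = 88, q* = 252.
Demand choke price (qd = 0): p = 172.
CS = ½(172 − 88)(252) = 10584.

Consumer surplus = 10584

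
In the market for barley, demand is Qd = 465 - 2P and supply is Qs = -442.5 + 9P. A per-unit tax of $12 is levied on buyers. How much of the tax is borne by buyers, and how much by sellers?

Buyers bear 108/11, sellers bear 24/11

Pre-tax equilibrium: P* = 82.5, Q* = 300.
Tax on buyers shifts demand to Qd = 465 − 2(P + 12) = 441 - 2P.
441 - 2P = -442.5 + 9P gives seller price Ps = 1767/22; buyers pay Pb = 1767/22 + 12 = 2031/22.
New quantity: Q = 465 − 2(2031/22) = 3084/11.
Buyer burden = 2031/22 − 82.5 = 108/11; seller burden = 82.5 − 1767/22 = 24/11.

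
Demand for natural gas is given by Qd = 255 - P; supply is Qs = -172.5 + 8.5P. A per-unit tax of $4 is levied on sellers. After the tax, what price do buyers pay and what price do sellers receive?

Buyers pay 923/19, sellers receive 847/19

Pre-tax equilibrium: P* = 45, Q* = 210.
Tax on sellers shifts supply to Qs = -172.5 + 8.5(P − 4) = -206.5 + 8.5P.
255 - P = -206.5 + 8.5P gives buyer price Pb = 923/19; sellers receive Ps = 923/19 − 4 = 847/19.
New quantity: Q = 255 − 1(923/19) = 3922/19.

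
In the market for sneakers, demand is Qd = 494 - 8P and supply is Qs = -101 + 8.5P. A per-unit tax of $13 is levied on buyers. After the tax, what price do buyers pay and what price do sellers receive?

Pre-tax equilibrium: P* = 1190/33, Q* = 6782/33.
Tax on buyers shifts demand to Qd = 494 − 8(P + 13) = 390 - 8P.
390 - 8P = -101 + 8.5P gives seller price Ps = 982/33; buyers pay Pb = 982/33 + 13 = 1411/33.
New quantity: Q = 494 − 8(1411/33) = 5014/33.

Buyers pay 1411/33, sellers receive 982/33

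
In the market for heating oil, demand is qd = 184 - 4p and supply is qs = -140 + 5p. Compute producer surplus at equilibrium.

Producer surplus = 160

Equilibrium: 184 - 4p = -140 + 5p gives p* = 36, q* = 40.
Supply starts at p = 28 (where qs = 0).
PS = ½(36 − 28)(40) = 160.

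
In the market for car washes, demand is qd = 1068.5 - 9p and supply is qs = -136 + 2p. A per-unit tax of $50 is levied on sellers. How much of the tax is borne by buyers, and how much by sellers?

Buyers bear 100/11, sellers bear 450/11

Pre-tax equilibrium: p* = 109.5, q* = 83.
Tax on sellers shifts supply to qs = -136 + 2(p − 50) = -236 + 2p.
1068.5 - 9p = -236 + 2p gives buyer price pb = 2609/22; sellers receive ps = 2609/22 − 50 = 1509/22.
New quantity: q = 1068.5 − 9(2609/22) = 13/11.
Buyer burden = 2609/22 − 109.5 = 100/11; seller burden = 109.5 − 1509/22 = 450/11.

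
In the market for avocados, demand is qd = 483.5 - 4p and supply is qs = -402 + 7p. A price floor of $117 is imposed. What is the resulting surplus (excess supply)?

Surplus = 401.5

Equilibrium price would be p* = 80.5, so the floor at 117 binds.
At p = 117: qd = 15.5, qs = 417.
Surplus = 417 − 15.5 = 401.5.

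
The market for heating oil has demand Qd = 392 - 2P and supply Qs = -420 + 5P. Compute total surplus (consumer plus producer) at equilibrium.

Total surplus = 8960

Equilibrium: 392 - 2P = -420 + 5P gives P* = 116, Q* = 160.
Demand choke price: P = 196; supply starts at P = 84.
CS = ½(196 − 116)(160) = 6400; PS = ½(116 − 84)(160) = 2560.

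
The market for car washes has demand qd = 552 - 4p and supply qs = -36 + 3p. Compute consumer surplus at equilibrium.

Equilibrium: 552 - 4p = -36 + 3p gives p* = 84, q* = 216.
Demand choke price (qd = 0): p = 138.
CS = ½(138 − 84)(216) = 5832.

Consumer surplus = 5832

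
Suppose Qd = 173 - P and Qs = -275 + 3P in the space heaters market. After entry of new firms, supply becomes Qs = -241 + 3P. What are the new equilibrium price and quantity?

P' = 103.5, Q' = 69.5

Original equilibrium: P* = 112, Q* = 61.
New equilibrium: 173 - P = -241 + 3P, so 414 = 4P and P' = 103.5; Q' = 173 − 1(103.5) = 69.5.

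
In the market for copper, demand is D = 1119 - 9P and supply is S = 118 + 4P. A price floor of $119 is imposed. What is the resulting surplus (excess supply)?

Surplus = 546

Equilibrium price would be P* = 77, so the floor at 119 binds.
At P = 119: D = 48, S = 594.
Surplus = 594 − 48 = 546.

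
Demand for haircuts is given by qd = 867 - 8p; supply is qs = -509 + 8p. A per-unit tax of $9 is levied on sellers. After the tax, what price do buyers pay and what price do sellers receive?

Pre-tax equilibrium: p* = 86, q* = 179.
Tax on sellers shifts supply to qs = -509 + 8(p − 9) = -581 + 8p.
867 - 8p = -581 + 8p gives buyer price pb = 90.5; sellers receive ps = 90.5 − 9 = 81.5.
New quantity: q = 867 − 8(90.5) = 143.

Buyers pay $90.5, sellers receive $81.5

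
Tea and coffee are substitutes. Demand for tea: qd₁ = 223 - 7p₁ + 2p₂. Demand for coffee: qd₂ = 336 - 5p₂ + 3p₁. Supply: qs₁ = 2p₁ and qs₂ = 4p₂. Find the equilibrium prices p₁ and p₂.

p₁ = 35.72, p₂ = 49.24

Market 1: 223 - 7p₁ + 2p₂ = 2p₁ → 9p₁ - 2p₂ = 223.
Market 2: 9p₂ - 3p₁ = 336.
Eliminating p₂: 9×(1) + 2×(2) gives 75p₁ = 2679, so p₁ = 35.72.
Back-substitute into (2): p₂ = (336 + 3×35.72) / 9 = 49.24.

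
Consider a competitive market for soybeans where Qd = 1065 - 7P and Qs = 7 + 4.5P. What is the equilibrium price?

P* = 92

Set Qd = Qs: 1065 - 7P = 7 + 4.5P.
1058 = 11.5P, so P* = 92.
Q* = 1065 − 7(92) = 421.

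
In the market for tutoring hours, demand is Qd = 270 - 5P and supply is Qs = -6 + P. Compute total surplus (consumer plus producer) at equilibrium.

Total surplus = 960

Equilibrium: 270 - 5P = -6 + P gives P* = 46, Q* = 40.
Demand choke price: P = 54; supply starts at P = 6.
CS = ½(54 − 46)(40) = 160; PS = ½(46 − 6)(40) = 800.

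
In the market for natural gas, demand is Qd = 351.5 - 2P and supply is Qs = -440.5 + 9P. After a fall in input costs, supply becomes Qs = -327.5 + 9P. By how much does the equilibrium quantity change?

Original equilibrium: P* = 72, Q* = 207.5.
New equilibrium: 351.5 - 2P = -327.5 + 9P, so 679 = 11P and P' = 679/11; Q' = 351.5 − 2(679/11) = 5017/22.
Change in quantity: 5017/22 − 207.5 = 226/11.

ΔQ = 226/11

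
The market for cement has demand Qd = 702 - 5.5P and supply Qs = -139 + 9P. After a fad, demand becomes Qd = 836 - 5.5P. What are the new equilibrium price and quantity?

P' = 1950/29, Q' = 13519/29

Original equilibrium: P* = 58, Q* = 383.
New equilibrium: 836 - 5.5P = -139 + 9P, so 975 = 14.5P and P' = 1950/29; Q' = 836 − 5.5(1950/29) = 13519/29.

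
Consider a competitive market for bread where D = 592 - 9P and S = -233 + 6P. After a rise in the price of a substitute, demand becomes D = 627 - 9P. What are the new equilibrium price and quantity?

Original equilibrium: P* = 55, Q* = 97.
New equilibrium: 627 - 9P = -233 + 6P, so 860 = 15P and P' = 172/3; Q' = 627 − 9(172/3) = 111.

P' = 172/3, Q' = 111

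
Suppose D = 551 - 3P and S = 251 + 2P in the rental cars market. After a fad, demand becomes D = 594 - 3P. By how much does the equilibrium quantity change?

ΔQ = 17.2

Original equilibrium: P* = 60, Q* = 371.
New equilibrium: 594 - 3P = 251 + 2P, so 343 = 5P and P' = 68.6; Q' = 594 − 3(68.6) = 388.2.
Change in quantity: 388.2 − 371 = 17.2.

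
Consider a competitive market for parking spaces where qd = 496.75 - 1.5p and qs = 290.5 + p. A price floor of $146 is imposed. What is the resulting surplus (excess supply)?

Surplus = 158.75

Equilibrium price would be p* = 82.5, so the floor at 146 binds.
At p = 146: qd = 277.75, qs = 436.5.
Surplus = 436.5 − 277.75 = 158.75.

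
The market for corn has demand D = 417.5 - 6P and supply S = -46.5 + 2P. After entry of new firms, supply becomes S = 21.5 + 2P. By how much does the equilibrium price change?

Original equilibrium: P* = 58, Q* = 69.5.
New equilibrium: 417.5 - 6P = 21.5 + 2P, so 396 = 8P and P' = 49.5; Q' = 417.5 − 6(49.5) = 120.5.
Change in price: 49.5 − 58 = -8.5.

ΔP = -8.5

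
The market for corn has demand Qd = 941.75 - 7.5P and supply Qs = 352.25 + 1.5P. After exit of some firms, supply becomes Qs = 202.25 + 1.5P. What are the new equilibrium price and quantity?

P' = 493/6, Q' = 325.5

Original equilibrium: P* = 65.5, Q* = 450.5.
New equilibrium: 941.75 - 7.5P = 202.25 + 1.5P, so 739.5 = 9P and P' = 493/6; Q' = 941.75 − 7.5(493/6) = 325.5.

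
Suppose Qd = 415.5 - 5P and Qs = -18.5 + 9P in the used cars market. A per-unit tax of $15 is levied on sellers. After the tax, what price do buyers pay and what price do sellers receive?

Buyers pay 569/14, sellers receive 359/14

Pre-tax equilibrium: P* = 31, Q* = 260.5.
Tax on sellers shifts supply to Qs = -18.5 + 9(P − 15) = -153.5 + 9P.
415.5 - 5P = -153.5 + 9P gives buyer price Pb = 569/14; sellers receive Ps = 569/14 − 15 = 359/14.
New quantity: Q = 415.5 − 5(569/14) = 1486/7.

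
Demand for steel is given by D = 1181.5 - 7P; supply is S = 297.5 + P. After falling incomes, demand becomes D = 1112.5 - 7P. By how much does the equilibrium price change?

ΔP = -8.625

Original equilibrium: P* = 110.5, Q* = 408.
New equilibrium: 1112.5 - 7P = 297.5 + P, so 815 = 8P and P' = 101.875; Q' = 1112.5 − 7(101.875) = 399.375.
Change in price: 101.875 − 110.5 = -8.625.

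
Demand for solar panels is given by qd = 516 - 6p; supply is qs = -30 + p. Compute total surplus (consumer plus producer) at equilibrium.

Total surplus = 1344

Equilibrium: 516 - 6p = -30 + p gives p* = 78, q* = 48.
Demand choke price: p = 86; supply starts at p = 30.
CS = ½(86 − 78)(48) = 192; PS = ½(78 − 30)(48) = 1152.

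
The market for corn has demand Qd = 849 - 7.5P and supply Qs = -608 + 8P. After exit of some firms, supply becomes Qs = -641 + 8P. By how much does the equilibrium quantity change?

Original equilibrium: P* = 94, Q* = 144.
New equilibrium: 849 - 7.5P = -641 + 8P, so 1490 = 15.5P and P' = 2980/31; Q' = 849 − 7.5(2980/31) = 3969/31.
Change in quantity: 3969/31 − 144 = -495/31.

ΔQ = -495/31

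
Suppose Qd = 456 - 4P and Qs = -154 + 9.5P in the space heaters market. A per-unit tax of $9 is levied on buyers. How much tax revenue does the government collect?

Pre-tax equilibrium: P* = 1220/27, Q* = 7432/27.
Tax on buyers shifts demand to Qd = 456 − 4(P + 9) = 420 - 4P.
420 - 4P = -154 + 9.5P gives seller price Ps = 1148/27; buyers pay Pb = 1148/27 + 9 = 1391/27.
New quantity: Q = 456 − 4(1391/27) = 6748/27.
Revenue = 9 × 6748/27 = 6748/3.

Tax revenue = 6748/3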